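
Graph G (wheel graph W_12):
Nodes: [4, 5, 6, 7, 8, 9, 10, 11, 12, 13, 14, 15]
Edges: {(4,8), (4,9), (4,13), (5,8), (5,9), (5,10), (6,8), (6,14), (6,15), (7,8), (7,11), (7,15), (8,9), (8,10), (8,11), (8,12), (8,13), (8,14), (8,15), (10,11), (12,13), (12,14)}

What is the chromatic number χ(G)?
Clique number ω(G) = 3 (lower bound: χ ≥ ω).
Odd cycle [4, 9, 5, 10, 11, 7, 15, 6, 14, 12, 13] needs 3 colors (χ ≥ 3).
Vertex 8 is adjacent to every vertex of [4, 5, 6, 7, 9, 10, 11, 12, 13, 14, 15], which already need 3 colors among themselves, so 8 needs a new color (χ ≥ 4).
The coloring below uses 4 colors, so χ(G) = 4.
A valid 4-coloring: color 1: [8]; color 2: [4, 5, 11, 12, 15]; color 3: [6, 7, 9, 10, 13]; color 4: [14].

χ(G) = 4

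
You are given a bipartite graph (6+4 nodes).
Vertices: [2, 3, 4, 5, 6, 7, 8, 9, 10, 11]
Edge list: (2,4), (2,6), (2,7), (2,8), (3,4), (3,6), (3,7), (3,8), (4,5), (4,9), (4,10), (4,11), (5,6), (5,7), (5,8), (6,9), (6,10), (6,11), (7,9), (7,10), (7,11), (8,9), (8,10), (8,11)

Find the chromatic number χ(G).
Clique number ω(G) = 2 (lower bound: χ ≥ ω).
The graph is bipartite (no odd cycle), so 2 colors suffice: χ(G) = 2.
A valid 2-coloring: color 1: [4, 6, 7, 8]; color 2: [2, 3, 5, 9, 10, 11].

χ(G) = 2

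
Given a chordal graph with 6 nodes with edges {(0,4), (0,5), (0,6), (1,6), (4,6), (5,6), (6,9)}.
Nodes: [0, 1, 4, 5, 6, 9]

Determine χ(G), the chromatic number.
χ(G) = 3

Clique number ω(G) = 3 (lower bound: χ ≥ ω).
The clique on [0, 4, 6] has size 3, forcing χ ≥ 3, and the coloring below uses 3 colors, so χ(G) = 3.
A valid 3-coloring: color 1: [6]; color 2: [0, 1, 9]; color 3: [4, 5].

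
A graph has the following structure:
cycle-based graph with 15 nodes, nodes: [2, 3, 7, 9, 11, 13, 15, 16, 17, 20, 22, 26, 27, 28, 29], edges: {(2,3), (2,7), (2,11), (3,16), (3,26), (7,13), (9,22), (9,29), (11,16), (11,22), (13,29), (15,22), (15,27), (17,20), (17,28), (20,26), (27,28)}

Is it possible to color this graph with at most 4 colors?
Yes, G is 4-colorable

A valid 4-coloring: color 1: [2, 13, 16, 17, 22, 26, 27]; color 2: [3, 7, 9, 11, 15, 20, 28]; color 3: [29].
(χ(G) = 3 ≤ 4.)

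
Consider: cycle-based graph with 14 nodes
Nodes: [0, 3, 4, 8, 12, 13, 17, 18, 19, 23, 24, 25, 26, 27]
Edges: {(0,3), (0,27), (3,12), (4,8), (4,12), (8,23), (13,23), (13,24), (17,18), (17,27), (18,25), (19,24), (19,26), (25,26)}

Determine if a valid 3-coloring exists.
Yes, G is 3-colorable

A valid 3-coloring: color 1: [0, 8, 12, 13, 17, 19, 25]; color 2: [3, 4, 18, 23, 24, 26, 27].
(χ(G) = 2 ≤ 3.)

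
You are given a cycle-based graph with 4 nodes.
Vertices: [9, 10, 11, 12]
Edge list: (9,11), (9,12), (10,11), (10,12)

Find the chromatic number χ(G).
χ(G) = 2

Clique number ω(G) = 2 (lower bound: χ ≥ ω).
The graph is bipartite (no odd cycle), so 2 colors suffice: χ(G) = 2.
A valid 2-coloring: color 1: [11, 12]; color 2: [9, 10].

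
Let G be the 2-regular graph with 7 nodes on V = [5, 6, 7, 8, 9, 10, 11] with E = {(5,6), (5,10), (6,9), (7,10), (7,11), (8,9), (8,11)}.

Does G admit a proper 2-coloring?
No, G is not 2-colorable

Odd cycle [5, 10, 7, 11, 8, 9, 6] needs 3 colors (χ ≥ 3).
Hence χ(G) ≥ 3 > 2, so no proper 2-coloring exists.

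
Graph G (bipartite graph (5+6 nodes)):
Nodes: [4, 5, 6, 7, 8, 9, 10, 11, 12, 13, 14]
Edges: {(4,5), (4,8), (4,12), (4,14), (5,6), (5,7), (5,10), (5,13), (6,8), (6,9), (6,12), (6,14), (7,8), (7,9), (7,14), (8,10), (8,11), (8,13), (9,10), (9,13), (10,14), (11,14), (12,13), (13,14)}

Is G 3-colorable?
Yes, G is 3-colorable

A valid 3-coloring: color 1: [5, 8, 9, 12, 14]; color 2: [4, 6, 7, 10, 11, 13].
(χ(G) = 2 ≤ 3.)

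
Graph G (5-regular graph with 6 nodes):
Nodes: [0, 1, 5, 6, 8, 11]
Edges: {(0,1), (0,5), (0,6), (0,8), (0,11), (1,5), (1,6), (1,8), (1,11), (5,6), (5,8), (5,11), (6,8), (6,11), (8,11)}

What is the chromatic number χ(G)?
Clique number ω(G) = 6 (lower bound: χ ≥ ω).
The clique on [0, 1, 5, 6, 8, 11] has size 6, forcing χ ≥ 6, and the coloring below uses 6 colors, so χ(G) = 6.
A valid 6-coloring: color 1: [6]; color 2: [1]; color 3: [8]; color 4: [0]; color 5: [5]; color 6: [11].

χ(G) = 6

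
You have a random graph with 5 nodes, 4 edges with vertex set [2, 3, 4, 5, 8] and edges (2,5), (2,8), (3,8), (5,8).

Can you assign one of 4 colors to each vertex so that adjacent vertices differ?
A valid 4-coloring: color 1: [4, 8]; color 2: [3, 5]; color 3: [2].
(χ(G) = 3 ≤ 4.)

Yes, G is 4-colorable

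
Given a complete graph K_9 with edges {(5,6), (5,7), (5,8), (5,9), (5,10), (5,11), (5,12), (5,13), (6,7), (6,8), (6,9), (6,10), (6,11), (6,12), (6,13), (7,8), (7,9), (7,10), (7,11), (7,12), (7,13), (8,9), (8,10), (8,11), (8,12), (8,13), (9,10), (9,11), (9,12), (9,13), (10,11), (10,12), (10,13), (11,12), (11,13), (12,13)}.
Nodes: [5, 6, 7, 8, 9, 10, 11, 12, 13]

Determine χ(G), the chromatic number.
χ(G) = 9

Clique number ω(G) = 9 (lower bound: χ ≥ ω).
The clique on [5, 6, 7, 8, 9, 10, 11, 12, 13] has size 9, forcing χ ≥ 9, and the coloring below uses 9 colors, so χ(G) = 9.
A valid 9-coloring: color 1: [10]; color 2: [11]; color 3: [7]; color 4: [5]; color 5: [8]; color 6: [13]; color 7: [6]; color 8: [9]; color 9: [12].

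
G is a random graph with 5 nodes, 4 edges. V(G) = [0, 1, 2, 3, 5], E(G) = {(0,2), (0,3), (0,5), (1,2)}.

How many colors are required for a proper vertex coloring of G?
χ(G) = 2

Clique number ω(G) = 2 (lower bound: χ ≥ ω).
The graph is bipartite (no odd cycle), so 2 colors suffice: χ(G) = 2.
A valid 2-coloring: color 1: [0, 1]; color 2: [2, 3, 5].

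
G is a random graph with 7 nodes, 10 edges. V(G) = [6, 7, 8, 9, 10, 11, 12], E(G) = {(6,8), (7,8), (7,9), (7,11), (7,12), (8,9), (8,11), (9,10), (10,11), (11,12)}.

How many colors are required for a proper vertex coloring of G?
χ(G) = 3

Clique number ω(G) = 3 (lower bound: χ ≥ ω).
The clique on [7, 8, 9] has size 3, forcing χ ≥ 3, and the coloring below uses 3 colors, so χ(G) = 3.
A valid 3-coloring: color 1: [6, 7, 10]; color 2: [9, 11]; color 3: [8, 12].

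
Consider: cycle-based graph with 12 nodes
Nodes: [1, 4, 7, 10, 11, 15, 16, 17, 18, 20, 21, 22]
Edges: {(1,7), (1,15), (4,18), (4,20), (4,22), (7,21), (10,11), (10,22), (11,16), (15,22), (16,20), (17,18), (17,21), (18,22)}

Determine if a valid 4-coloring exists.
A valid 4-coloring: color 1: [7, 11, 17, 20, 22]; color 2: [1, 10, 16, 18, 21]; color 3: [4, 15].
(χ(G) = 3 ≤ 4.)

Yes, G is 4-colorable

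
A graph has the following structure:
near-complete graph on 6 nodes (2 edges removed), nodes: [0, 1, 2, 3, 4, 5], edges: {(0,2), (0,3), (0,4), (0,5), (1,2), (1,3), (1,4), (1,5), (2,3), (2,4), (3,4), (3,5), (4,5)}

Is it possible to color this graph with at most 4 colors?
A valid 4-coloring: color 1: [4]; color 2: [3]; color 3: [0, 1]; color 4: [2, 5].
(χ(G) = 4 ≤ 4.)

Yes, G is 4-colorable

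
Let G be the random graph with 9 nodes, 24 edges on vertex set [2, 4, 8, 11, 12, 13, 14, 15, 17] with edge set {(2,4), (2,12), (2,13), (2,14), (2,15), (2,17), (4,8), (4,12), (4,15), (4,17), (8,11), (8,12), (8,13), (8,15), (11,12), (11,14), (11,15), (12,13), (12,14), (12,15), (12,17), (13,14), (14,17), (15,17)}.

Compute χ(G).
χ(G) = 5

Clique number ω(G) = 5 (lower bound: χ ≥ ω).
The clique on [2, 4, 12, 15, 17] has size 5, forcing χ ≥ 5, and the coloring below uses 5 colors, so χ(G) = 5.
A valid 5-coloring: color 1: [12]; color 2: [14, 15]; color 3: [2, 8]; color 4: [11, 13, 17]; color 5: [4].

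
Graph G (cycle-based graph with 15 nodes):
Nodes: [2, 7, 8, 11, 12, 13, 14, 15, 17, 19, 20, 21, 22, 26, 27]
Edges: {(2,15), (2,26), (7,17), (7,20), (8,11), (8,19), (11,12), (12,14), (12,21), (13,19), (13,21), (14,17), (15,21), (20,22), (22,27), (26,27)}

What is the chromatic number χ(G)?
Clique number ω(G) = 2 (lower bound: χ ≥ ω).
Odd cycle [22, 27, 26, 2, 15, 21, 12, 14, 17, 7, 20] needs 3 colors (χ ≥ 3).
The coloring below uses 3 colors, so χ(G) = 3.
A valid 3-coloring: color 1: [2, 11, 14, 19, 20, 21, 27]; color 2: [7, 8, 12, 13, 15, 22, 26]; color 3: [17].

χ(G) = 3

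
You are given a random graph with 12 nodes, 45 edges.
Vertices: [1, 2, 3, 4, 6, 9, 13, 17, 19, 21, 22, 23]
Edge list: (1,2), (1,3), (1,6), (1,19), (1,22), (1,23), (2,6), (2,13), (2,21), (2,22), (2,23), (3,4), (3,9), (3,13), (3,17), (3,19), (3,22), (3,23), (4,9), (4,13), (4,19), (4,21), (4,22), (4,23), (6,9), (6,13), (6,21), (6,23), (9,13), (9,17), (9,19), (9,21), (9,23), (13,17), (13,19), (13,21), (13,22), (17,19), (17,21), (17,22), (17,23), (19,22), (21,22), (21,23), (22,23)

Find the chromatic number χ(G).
Clique number ω(G) = 5 (lower bound: χ ≥ ω).
Suppose a proper 5-coloring c exists. The clique [3, 4, 9, 13, 19] takes 5 distinct colors; by symmetry let c(3) = 1, c(4) = 2, c(9) = 3, c(13) = 4, c(19) = 5.
- Vertex 22: neighbors [3, 4, 13, 19] already have colors [1, 2, 4, 5] ⇒ c(22) = 3.
- Vertex 17: neighbors [3, 9, 13, 19] already have colors [1, 3, 4, 5] ⇒ c(17) = 2.
- Vertex 23: neighbors [3, 4, 9] already have colors [1, 2, 3]; try each remaining color.
- Case c(23) = 4:
  - Vertex 1: neighbors [3, 22, 23, 19] already have colors [1, 3, 4, 5] ⇒ c(1) = 2.
  - Vertex 2: neighbors [1, 22, 13] already have colors [2, 3, 4]; try each remaining color.
  - Case c(2) = 1:
    - Vertex 6: neighbors [2, 1, 9, 13] already have colors [1, 2, 3, 4] ⇒ c(6) = 5.
    - Vertex 21: neighbors [2, 4, 9, 13, 6] already have colors [1, 2, 3, 4, 5] — all 5 colors blocked. Contradiction.
  - Case c(2) = 5:
    - Vertex 6: neighbors [1, 9, 13, 2] already have colors [2, 3, 4, 5] ⇒ c(6) = 1.
    - Vertex 21: neighbors [6, 4, 9, 13, 2] already have colors [1, 2, 3, 4, 5] — all 5 colors blocked. Contradiction.
- Case c(23) = 5:
  - Vertex 21: neighbors [4, 9, 13, 23] already have colors [2, 3, 4, 5] ⇒ c(21) = 1.
  - Vertex 2: neighbors [21, 22, 13, 23] already have colors [1, 3, 4, 5] ⇒ c(2) = 2.
  - Vertex 6: neighbors [21, 2, 9, 13, 23] already have colors [1, 2, 3, 4, 5] — all 5 colors blocked. Contradiction.
Every case ends in a contradiction, so G has no proper 5-coloring (χ ≥ 6).
The coloring below uses 6 colors, so χ(G) = 6.
A valid 6-coloring: color 1: [13, 23]; color 2: [9, 22]; color 3: [3, 6]; color 4: [1, 4, 17]; color 5: [2, 19]; color 6: [21].

χ(G) = 6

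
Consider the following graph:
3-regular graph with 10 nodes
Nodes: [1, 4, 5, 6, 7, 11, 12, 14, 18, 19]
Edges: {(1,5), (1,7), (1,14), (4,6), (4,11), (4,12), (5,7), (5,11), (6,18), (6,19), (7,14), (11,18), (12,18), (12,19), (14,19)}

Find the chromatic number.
Clique number ω(G) = 3 (lower bound: χ ≥ ω).
The clique on [1, 5, 7] has size 3, forcing χ ≥ 3, and the coloring below uses 3 colors, so χ(G) = 3.
A valid 3-coloring: color 1: [1, 4, 18, 19]; color 2: [5, 6, 12, 14]; color 3: [7, 11].

χ(G) = 3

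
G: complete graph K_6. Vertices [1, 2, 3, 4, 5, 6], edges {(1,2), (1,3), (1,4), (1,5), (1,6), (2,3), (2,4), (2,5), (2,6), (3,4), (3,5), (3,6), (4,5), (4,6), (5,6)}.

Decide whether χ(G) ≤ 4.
The clique on vertices [1, 2, 3, 4, 5, 6] has size 6 > 4, so it alone needs 6 colors.

No, G is not 4-colorable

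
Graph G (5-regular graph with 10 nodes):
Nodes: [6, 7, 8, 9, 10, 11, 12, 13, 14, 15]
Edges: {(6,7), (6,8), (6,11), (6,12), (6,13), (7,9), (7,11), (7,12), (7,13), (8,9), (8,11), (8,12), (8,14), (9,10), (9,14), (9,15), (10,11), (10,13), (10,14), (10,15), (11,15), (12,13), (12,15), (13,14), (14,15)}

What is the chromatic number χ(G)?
Clique number ω(G) = 4 (lower bound: χ ≥ ω).
The clique on [6, 7, 12, 13] has size 4, forcing χ ≥ 4, and the coloring below uses 4 colors, so χ(G) = 4.
A valid 4-coloring: color 1: [6, 10]; color 2: [8, 13, 15]; color 3: [9, 11, 12]; color 4: [7, 14].

χ(G) = 4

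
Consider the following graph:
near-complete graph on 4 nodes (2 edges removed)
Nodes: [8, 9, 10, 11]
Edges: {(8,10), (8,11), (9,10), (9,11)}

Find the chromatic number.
Clique number ω(G) = 2 (lower bound: χ ≥ ω).
The graph is bipartite (no odd cycle), so 2 colors suffice: χ(G) = 2.
A valid 2-coloring: color 1: [10, 11]; color 2: [8, 9].

χ(G) = 2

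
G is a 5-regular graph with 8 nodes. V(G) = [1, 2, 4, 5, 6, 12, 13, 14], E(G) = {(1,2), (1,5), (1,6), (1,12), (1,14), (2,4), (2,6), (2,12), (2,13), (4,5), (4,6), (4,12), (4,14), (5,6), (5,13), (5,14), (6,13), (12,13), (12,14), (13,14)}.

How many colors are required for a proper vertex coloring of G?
χ(G) = 4

Clique number ω(G) = 3 (lower bound: χ ≥ ω).
Odd cycle [14, 12, 2, 6, 5] needs 3 colors (χ ≥ 3).
Vertex 1 is adjacent to every vertex of [2, 5, 6, 12, 14], which already need 3 colors among themselves, so 1 needs a new color (χ ≥ 4).
The coloring below uses 4 colors, so χ(G) = 4.
A valid 4-coloring: color 1: [1, 4, 13]; color 2: [6, 12]; color 3: [2, 5]; color 4: [14].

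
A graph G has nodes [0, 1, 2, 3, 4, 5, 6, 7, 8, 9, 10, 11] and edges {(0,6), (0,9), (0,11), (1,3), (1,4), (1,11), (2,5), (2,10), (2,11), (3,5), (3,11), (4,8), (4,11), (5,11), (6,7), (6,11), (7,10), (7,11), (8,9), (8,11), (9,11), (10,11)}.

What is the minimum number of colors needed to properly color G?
Clique number ω(G) = 3 (lower bound: χ ≥ ω).
Odd cycle [0, 9, 8, 4, 1, 3, 5, 2, 10, 7, 6] needs 3 colors (χ ≥ 3).
Vertex 11 is adjacent to every vertex of [0, 1, 2, 3, 4, 5, 6, 7, 8, 9, 10], which already need 3 colors among themselves, so 11 needs a new color (χ ≥ 4).
The coloring below uses 4 colors, so χ(G) = 4.
A valid 4-coloring: color 1: [11]; color 2: [0, 1, 5, 7, 8]; color 3: [2, 3, 4, 6, 9]; color 4: [10].

χ(G) = 4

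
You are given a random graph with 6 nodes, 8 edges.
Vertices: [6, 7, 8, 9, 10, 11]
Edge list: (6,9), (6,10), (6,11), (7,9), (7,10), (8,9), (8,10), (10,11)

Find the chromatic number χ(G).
χ(G) = 3

Clique number ω(G) = 3 (lower bound: χ ≥ ω).
The clique on [6, 10, 11] has size 3, forcing χ ≥ 3, and the coloring below uses 3 colors, so χ(G) = 3.
A valid 3-coloring: color 1: [9, 10]; color 2: [6, 7, 8]; color 3: [11].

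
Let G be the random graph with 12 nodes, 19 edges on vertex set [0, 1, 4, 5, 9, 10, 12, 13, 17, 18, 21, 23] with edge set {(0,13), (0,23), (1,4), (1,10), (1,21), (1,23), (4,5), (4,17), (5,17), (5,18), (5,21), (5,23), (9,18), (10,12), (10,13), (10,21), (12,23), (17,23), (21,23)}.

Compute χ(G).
χ(G) = 3

Clique number ω(G) = 3 (lower bound: χ ≥ ω).
The clique on [4, 5, 17] has size 3, forcing χ ≥ 3, and the coloring below uses 3 colors, so χ(G) = 3.
A valid 3-coloring: color 1: [4, 10, 18, 23]; color 2: [0, 1, 5, 9, 12]; color 3: [13, 17, 21].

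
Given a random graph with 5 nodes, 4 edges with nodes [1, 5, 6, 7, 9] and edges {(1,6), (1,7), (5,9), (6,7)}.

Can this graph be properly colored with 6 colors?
Yes, G is 6-colorable

A valid 6-coloring: color 1: [7, 9]; color 2: [1, 5]; color 3: [6].
(χ(G) = 3 ≤ 6.)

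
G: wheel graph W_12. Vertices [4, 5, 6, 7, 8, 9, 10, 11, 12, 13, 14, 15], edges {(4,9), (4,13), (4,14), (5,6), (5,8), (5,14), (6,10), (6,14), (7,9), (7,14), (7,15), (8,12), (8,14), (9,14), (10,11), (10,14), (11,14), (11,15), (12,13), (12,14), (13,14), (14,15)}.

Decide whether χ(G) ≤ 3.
Odd cycle [12, 13, 4, 9, 7, 15, 11, 10, 6, 5, 8] needs 3 colors (χ ≥ 3).
Vertex 14 is adjacent to every vertex of [4, 5, 6, 7, 8, 9, 10, 11, 12, 13, 15], which already need 3 colors among themselves, so 14 needs a new color (χ ≥ 4).
Hence χ(G) ≥ 4 > 3, so no proper 3-coloring exists.

No, G is not 3-colorable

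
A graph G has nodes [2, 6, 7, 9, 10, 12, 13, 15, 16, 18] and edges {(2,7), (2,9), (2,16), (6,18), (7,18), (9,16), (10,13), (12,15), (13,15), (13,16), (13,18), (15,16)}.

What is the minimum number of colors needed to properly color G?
χ(G) = 3

Clique number ω(G) = 3 (lower bound: χ ≥ ω).
The clique on [2, 9, 16] has size 3, forcing χ ≥ 3, and the coloring below uses 3 colors, so χ(G) = 3.
A valid 3-coloring: color 1: [10, 12, 16, 18]; color 2: [2, 6, 13]; color 3: [7, 9, 15].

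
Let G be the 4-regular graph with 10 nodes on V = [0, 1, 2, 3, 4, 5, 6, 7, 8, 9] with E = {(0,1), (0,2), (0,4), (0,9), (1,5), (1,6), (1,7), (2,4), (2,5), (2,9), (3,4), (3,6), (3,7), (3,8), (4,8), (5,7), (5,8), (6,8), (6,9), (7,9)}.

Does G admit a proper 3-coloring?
Suppose a proper 3-coloring c exists. The clique [0, 2, 4] takes 3 distinct colors; by symmetry let c(0) = 1, c(2) = 2, c(4) = 3.
- Vertex 9: neighbors [0, 2] already have colors [1, 2] ⇒ c(9) = 3.
- Vertex 1: neighbors [0] already have colors [1]; try each remaining color.
- Case c(1) = 2:
  - Vertex 6: neighbors [1, 9] already have colors [2, 3] ⇒ c(6) = 1.
  - Vertex 3: neighbors [6, 4] already have colors [1, 3] ⇒ c(3) = 2.
  - Vertex 8: neighbors [6, 3, 4] already have colors [1, 2, 3] — all 3 colors blocked. Contradiction.
- Case c(1) = 3:
  - Vertex 5: neighbors [2, 1] already have colors [2, 3] ⇒ c(5) = 1.
  - Vertex 8: neighbors [5, 4] already have colors [1, 3] ⇒ c(8) = 2.
  - Vertex 3: neighbors [8, 4] already have colors [2, 3] ⇒ c(3) = 1.
  - Vertex 6: neighbors [3, 8, 1] already have colors [1, 2, 3] — all 3 colors blocked. Contradiction.
Every case ends in a contradiction, so G has no proper 3-coloring (χ ≥ 4).

No, G is not 3-colorable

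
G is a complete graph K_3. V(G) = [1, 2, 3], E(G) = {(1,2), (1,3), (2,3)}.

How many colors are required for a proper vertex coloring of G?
χ(G) = 3

Clique number ω(G) = 3 (lower bound: χ ≥ ω).
The clique on [1, 2, 3] has size 3, forcing χ ≥ 3, and the coloring below uses 3 colors, so χ(G) = 3.
A valid 3-coloring: color 1: [1]; color 2: [2]; color 3: [3].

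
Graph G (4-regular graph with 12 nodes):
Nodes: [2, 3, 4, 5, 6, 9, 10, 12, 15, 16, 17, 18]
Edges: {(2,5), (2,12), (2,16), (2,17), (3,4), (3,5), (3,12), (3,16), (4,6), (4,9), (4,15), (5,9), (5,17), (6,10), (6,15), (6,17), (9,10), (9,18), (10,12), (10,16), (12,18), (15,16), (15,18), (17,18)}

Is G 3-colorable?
Yes, G is 3-colorable

A valid 3-coloring: color 1: [2, 4, 10, 18]; color 2: [5, 6, 12, 16]; color 3: [3, 9, 15, 17].
(χ(G) = 3 ≤ 3.)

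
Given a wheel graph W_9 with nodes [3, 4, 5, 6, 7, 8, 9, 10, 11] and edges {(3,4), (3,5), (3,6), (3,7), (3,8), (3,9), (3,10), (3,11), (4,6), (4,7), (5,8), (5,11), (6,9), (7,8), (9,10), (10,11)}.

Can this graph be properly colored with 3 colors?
Yes, G is 3-colorable

A valid 3-coloring: color 1: [3]; color 2: [5, 6, 7, 10]; color 3: [4, 8, 9, 11].
(χ(G) = 3 ≤ 3.)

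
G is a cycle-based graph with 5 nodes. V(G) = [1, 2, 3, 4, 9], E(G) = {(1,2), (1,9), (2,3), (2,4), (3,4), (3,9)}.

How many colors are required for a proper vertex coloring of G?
χ(G) = 3

Clique number ω(G) = 3 (lower bound: χ ≥ ω).
The clique on [2, 3, 4] has size 3, forcing χ ≥ 3, and the coloring below uses 3 colors, so χ(G) = 3.
A valid 3-coloring: color 1: [2, 9]; color 2: [1, 3]; color 3: [4].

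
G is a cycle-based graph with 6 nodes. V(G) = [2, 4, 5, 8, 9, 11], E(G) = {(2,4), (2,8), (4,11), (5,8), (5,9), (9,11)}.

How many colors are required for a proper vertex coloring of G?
χ(G) = 2

Clique number ω(G) = 2 (lower bound: χ ≥ ω).
The graph is bipartite (no odd cycle), so 2 colors suffice: χ(G) = 2.
A valid 2-coloring: color 1: [2, 5, 11]; color 2: [4, 8, 9].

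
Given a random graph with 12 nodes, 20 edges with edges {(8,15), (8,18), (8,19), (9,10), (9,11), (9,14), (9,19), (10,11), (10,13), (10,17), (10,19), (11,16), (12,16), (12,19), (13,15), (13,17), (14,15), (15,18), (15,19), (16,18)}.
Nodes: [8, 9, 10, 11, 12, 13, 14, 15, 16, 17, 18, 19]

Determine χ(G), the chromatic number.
Clique number ω(G) = 3 (lower bound: χ ≥ ω).
The clique on [8, 15, 18] has size 3, forcing χ ≥ 3, and the coloring below uses 3 colors, so χ(G) = 3.
A valid 3-coloring: color 1: [10, 12, 15]; color 2: [11, 14, 17, 18, 19]; color 3: [8, 9, 13, 16].

χ(G) = 3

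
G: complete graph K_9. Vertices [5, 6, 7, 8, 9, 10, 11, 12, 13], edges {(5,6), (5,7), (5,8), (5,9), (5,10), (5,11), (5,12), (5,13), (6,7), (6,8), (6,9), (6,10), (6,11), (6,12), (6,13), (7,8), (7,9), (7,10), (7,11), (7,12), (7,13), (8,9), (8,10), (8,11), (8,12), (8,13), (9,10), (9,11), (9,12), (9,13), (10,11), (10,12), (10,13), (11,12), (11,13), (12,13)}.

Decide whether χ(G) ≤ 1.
No, G is not 1-colorable

The clique on vertices [5, 6, 7, 8, 9, 10, 11, 12, 13] has size 9 > 1, so it alone needs 9 colors.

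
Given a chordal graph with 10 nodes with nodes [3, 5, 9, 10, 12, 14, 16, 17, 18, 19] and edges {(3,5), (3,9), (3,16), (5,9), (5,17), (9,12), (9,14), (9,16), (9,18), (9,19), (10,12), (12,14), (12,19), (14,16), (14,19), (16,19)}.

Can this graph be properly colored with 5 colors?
Yes, G is 5-colorable

A valid 5-coloring: color 1: [9, 10, 17]; color 2: [5, 12, 16, 18]; color 3: [3, 19]; color 4: [14].
(χ(G) = 4 ≤ 5.)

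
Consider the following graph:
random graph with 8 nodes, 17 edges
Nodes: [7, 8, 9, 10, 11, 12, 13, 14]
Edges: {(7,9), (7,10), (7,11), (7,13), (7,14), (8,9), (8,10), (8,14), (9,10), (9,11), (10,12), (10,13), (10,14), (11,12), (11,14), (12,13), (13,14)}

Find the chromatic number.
Clique number ω(G) = 4 (lower bound: χ ≥ ω).
The clique on [7, 10, 13, 14] has size 4, forcing χ ≥ 4, and the coloring below uses 4 colors, so χ(G) = 4.
A valid 4-coloring: color 1: [10, 11]; color 2: [7, 8, 12]; color 3: [9, 14]; color 4: [13].

χ(G) = 4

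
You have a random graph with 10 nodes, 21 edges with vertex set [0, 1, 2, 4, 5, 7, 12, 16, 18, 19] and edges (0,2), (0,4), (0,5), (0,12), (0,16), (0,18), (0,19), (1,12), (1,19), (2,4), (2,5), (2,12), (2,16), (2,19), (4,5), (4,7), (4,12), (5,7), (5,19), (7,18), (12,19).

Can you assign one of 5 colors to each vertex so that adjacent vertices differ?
Yes, G is 5-colorable

A valid 5-coloring: color 1: [0, 1, 7]; color 2: [2, 18]; color 3: [4, 16, 19]; color 4: [5, 12].
(χ(G) = 4 ≤ 5.)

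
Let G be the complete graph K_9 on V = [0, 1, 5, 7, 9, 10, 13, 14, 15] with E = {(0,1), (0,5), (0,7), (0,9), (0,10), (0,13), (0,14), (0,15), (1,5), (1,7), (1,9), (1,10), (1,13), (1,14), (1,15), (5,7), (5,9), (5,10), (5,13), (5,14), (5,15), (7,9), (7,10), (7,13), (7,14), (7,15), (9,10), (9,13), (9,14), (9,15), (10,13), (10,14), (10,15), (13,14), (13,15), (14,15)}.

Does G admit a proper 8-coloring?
The clique on vertices [0, 1, 5, 7, 9, 10, 13, 14, 15] has size 9 > 8, so it alone needs 9 colors.

No, G is not 8-colorable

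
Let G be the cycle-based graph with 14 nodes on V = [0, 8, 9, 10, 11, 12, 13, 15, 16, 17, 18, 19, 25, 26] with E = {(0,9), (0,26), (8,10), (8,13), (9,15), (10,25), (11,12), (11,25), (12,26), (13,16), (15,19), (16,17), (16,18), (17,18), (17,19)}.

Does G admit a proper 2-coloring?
No, G is not 2-colorable

The clique on vertices [16, 17, 18] has size 3 > 2, so it alone needs 3 colors.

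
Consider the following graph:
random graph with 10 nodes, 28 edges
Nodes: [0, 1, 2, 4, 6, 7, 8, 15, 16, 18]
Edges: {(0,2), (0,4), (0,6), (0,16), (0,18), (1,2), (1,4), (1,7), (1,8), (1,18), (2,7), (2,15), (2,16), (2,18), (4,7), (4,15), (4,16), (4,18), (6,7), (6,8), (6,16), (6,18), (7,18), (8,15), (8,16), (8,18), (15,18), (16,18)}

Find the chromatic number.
χ(G) = 4

Clique number ω(G) = 4 (lower bound: χ ≥ ω).
The clique on [6, 8, 16, 18] has size 4, forcing χ ≥ 4, and the coloring below uses 4 colors, so χ(G) = 4.
A valid 4-coloring: color 1: [18]; color 2: [2, 4, 6]; color 3: [1, 15, 16]; color 4: [0, 7, 8].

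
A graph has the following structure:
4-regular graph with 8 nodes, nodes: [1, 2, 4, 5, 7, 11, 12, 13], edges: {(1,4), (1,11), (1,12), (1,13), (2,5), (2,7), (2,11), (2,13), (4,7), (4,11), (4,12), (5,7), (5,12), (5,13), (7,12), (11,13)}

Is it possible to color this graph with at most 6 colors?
A valid 6-coloring: color 1: [4, 13]; color 2: [1, 5]; color 3: [11, 12]; color 4: [2]; color 5: [7].
(χ(G) = 4 ≤ 6.)

Yes, G is 6-colorable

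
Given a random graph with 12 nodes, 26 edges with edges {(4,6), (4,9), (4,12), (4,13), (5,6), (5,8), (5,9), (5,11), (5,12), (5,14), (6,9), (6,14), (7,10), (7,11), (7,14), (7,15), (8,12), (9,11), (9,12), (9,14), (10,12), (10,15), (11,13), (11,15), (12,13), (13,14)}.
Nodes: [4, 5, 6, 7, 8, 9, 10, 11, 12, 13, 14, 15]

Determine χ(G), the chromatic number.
χ(G) = 4

Clique number ω(G) = 4 (lower bound: χ ≥ ω).
The clique on [5, 6, 9, 14] has size 4, forcing χ ≥ 4, and the coloring below uses 4 colors, so χ(G) = 4.
A valid 4-coloring: color 1: [4, 5, 7]; color 2: [11, 12, 14]; color 3: [8, 9, 13, 15]; color 4: [6, 10].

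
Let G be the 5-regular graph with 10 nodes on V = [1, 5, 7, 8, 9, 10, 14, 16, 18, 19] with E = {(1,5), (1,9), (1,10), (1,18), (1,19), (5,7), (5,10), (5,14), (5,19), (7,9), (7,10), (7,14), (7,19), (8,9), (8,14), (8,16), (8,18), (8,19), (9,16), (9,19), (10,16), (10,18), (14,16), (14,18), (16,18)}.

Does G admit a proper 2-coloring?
No, G is not 2-colorable

The clique on vertices [8, 14, 16, 18] has size 4 > 2, so it alone needs 4 colors.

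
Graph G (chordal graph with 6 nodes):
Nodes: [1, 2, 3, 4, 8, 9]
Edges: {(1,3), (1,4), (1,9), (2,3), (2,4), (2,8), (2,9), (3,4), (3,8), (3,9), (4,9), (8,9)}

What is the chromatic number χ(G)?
χ(G) = 4

Clique number ω(G) = 4 (lower bound: χ ≥ ω).
The clique on [1, 3, 4, 9] has size 4, forcing χ ≥ 4, and the coloring below uses 4 colors, so χ(G) = 4.
A valid 4-coloring: color 1: [9]; color 2: [3]; color 3: [1, 2]; color 4: [4, 8].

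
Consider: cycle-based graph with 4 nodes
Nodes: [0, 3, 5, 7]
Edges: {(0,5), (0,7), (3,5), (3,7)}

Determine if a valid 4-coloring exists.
A valid 4-coloring: color 1: [5, 7]; color 2: [0, 3].
(χ(G) = 2 ≤ 4.)

Yes, G is 4-colorable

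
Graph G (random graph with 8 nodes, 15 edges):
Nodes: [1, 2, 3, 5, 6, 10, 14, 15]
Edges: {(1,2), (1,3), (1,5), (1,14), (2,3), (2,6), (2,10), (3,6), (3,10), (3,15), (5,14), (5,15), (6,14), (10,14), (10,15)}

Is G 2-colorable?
No, G is not 2-colorable

The clique on vertices [1, 2, 3] has size 3 > 2, so it alone needs 3 colors.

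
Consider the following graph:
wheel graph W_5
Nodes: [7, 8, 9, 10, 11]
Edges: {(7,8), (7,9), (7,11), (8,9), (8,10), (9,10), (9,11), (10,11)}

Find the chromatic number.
Clique number ω(G) = 3 (lower bound: χ ≥ ω).
The clique on [8, 9, 10] has size 3, forcing χ ≥ 3, and the coloring below uses 3 colors, so χ(G) = 3.
A valid 3-coloring: color 1: [9]; color 2: [8, 11]; color 3: [7, 10].

χ(G) = 3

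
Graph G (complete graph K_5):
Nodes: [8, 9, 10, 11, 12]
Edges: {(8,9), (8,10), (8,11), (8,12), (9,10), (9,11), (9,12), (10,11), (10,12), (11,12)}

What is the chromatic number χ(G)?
χ(G) = 5

Clique number ω(G) = 5 (lower bound: χ ≥ ω).
The clique on [8, 9, 10, 11, 12] has size 5, forcing χ ≥ 5, and the coloring below uses 5 colors, so χ(G) = 5.
A valid 5-coloring: color 1: [10]; color 2: [9]; color 3: [8]; color 4: [12]; color 5: [11].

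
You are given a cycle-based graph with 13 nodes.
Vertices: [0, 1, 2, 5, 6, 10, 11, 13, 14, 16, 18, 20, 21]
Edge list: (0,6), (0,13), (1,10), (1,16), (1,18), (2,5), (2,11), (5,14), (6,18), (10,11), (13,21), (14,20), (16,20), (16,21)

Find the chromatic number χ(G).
χ(G) = 3

Clique number ω(G) = 2 (lower bound: χ ≥ ω).
Odd cycle [1, 18, 6, 0, 13, 21, 16] needs 3 colors (χ ≥ 3).
The coloring below uses 3 colors, so χ(G) = 3.
A valid 3-coloring: color 1: [0, 2, 10, 14, 16, 18]; color 2: [1, 5, 6, 11, 20, 21]; color 3: [13].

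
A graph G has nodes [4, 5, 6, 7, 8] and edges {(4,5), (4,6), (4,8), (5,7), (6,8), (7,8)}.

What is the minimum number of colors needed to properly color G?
χ(G) = 3

Clique number ω(G) = 3 (lower bound: χ ≥ ω).
The clique on [4, 6, 8] has size 3, forcing χ ≥ 3, and the coloring below uses 3 colors, so χ(G) = 3.
A valid 3-coloring: color 1: [4, 7]; color 2: [5, 8]; color 3: [6].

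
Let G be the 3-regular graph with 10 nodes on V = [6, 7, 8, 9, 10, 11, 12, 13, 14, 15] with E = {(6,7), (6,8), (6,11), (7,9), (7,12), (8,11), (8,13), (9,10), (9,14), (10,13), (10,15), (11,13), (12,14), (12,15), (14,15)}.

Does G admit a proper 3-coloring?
Yes, G is 3-colorable

A valid 3-coloring: color 1: [6, 9, 13, 15]; color 2: [7, 8, 10, 14]; color 3: [11, 12].
(χ(G) = 3 ≤ 3.)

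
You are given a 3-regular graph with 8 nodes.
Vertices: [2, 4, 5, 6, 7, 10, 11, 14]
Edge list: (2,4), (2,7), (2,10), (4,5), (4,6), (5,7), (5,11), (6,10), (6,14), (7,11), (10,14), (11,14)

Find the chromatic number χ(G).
Clique number ω(G) = 3 (lower bound: χ ≥ ω).
The clique on [5, 7, 11] has size 3, forcing χ ≥ 3, and the coloring below uses 3 colors, so χ(G) = 3.
A valid 3-coloring: color 1: [2, 5, 14]; color 2: [4, 7, 10]; color 3: [6, 11].

χ(G) = 3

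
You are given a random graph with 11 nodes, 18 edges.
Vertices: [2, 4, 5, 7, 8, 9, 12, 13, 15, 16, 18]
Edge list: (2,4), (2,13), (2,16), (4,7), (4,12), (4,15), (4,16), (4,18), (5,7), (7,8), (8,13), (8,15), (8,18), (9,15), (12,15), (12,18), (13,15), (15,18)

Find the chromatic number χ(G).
Clique number ω(G) = 4 (lower bound: χ ≥ ω).
The clique on [4, 12, 15, 18] has size 4, forcing χ ≥ 4, and the coloring below uses 4 colors, so χ(G) = 4.
A valid 4-coloring: color 1: [2, 7, 15]; color 2: [4, 5, 8, 9]; color 3: [13, 16, 18]; color 4: [12].

χ(G) = 4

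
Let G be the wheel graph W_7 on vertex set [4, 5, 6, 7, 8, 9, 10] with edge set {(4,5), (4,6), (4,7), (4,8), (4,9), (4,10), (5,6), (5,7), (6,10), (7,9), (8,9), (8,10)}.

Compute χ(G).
Clique number ω(G) = 3 (lower bound: χ ≥ ω).
The clique on [4, 8, 9] has size 3, forcing χ ≥ 3, and the coloring below uses 3 colors, so χ(G) = 3.
A valid 3-coloring: color 1: [4]; color 2: [6, 7, 8]; color 3: [5, 9, 10].

χ(G) = 3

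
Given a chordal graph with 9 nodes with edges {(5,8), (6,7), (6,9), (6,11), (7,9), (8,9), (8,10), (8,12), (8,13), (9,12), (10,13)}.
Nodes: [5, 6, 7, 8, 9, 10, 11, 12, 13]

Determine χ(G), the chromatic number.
Clique number ω(G) = 3 (lower bound: χ ≥ ω).
The clique on [8, 9, 12] has size 3, forcing χ ≥ 3, and the coloring below uses 3 colors, so χ(G) = 3.
A valid 3-coloring: color 1: [6, 8]; color 2: [5, 9, 10, 11]; color 3: [7, 12, 13].

χ(G) = 3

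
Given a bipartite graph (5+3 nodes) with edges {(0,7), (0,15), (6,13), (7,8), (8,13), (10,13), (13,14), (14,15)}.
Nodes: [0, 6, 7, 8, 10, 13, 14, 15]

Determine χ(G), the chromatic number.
χ(G) = 2

Clique number ω(G) = 2 (lower bound: χ ≥ ω).
The graph is bipartite (no odd cycle), so 2 colors suffice: χ(G) = 2.
A valid 2-coloring: color 1: [7, 13, 15]; color 2: [0, 6, 8, 10, 14].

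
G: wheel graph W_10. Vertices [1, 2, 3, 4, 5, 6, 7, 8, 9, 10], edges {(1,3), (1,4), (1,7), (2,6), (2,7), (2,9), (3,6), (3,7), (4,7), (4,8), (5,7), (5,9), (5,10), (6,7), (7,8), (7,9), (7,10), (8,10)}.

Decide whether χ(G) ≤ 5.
A valid 5-coloring: color 1: [7]; color 2: [2, 3, 5, 8]; color 3: [4, 6, 9, 10]; color 4: [1].
(χ(G) = 4 ≤ 5.)

Yes, G is 5-colorable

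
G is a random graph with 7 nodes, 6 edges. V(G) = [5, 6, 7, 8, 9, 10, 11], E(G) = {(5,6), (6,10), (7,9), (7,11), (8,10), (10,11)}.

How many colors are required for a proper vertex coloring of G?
Clique number ω(G) = 2 (lower bound: χ ≥ ω).
The graph is bipartite (no odd cycle), so 2 colors suffice: χ(G) = 2.
A valid 2-coloring: color 1: [5, 7, 10]; color 2: [6, 8, 9, 11].

χ(G) = 2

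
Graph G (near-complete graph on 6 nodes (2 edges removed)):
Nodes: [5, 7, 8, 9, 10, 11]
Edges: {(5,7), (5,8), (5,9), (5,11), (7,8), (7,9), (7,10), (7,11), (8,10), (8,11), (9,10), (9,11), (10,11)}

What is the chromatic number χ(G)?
χ(G) = 4

Clique number ω(G) = 4 (lower bound: χ ≥ ω).
The clique on [7, 8, 10, 11] has size 4, forcing χ ≥ 4, and the coloring below uses 4 colors, so χ(G) = 4.
A valid 4-coloring: color 1: [11]; color 2: [7]; color 3: [5, 10]; color 4: [8, 9].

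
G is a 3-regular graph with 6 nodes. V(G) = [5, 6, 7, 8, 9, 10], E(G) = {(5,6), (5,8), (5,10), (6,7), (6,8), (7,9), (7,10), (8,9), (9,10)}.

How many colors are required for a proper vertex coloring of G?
Clique number ω(G) = 3 (lower bound: χ ≥ ω).
The clique on [7, 9, 10] has size 3, forcing χ ≥ 3, and the coloring below uses 3 colors, so χ(G) = 3.
A valid 3-coloring: color 1: [7, 8]; color 2: [6, 10]; color 3: [5, 9].

χ(G) = 3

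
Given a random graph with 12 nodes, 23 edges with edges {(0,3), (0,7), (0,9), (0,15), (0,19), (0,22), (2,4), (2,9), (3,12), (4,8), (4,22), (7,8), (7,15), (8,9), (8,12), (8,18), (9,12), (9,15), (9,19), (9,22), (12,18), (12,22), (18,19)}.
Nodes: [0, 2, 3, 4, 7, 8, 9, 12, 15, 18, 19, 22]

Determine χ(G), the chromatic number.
χ(G) = 3

Clique number ω(G) = 3 (lower bound: χ ≥ ω).
The clique on [0, 7, 15] has size 3, forcing χ ≥ 3, and the coloring below uses 3 colors, so χ(G) = 3.
A valid 3-coloring: color 1: [3, 4, 7, 9, 18]; color 2: [0, 2, 12]; color 3: [8, 15, 19, 22].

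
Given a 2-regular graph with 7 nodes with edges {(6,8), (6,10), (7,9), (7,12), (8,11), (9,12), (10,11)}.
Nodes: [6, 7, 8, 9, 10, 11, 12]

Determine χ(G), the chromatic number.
Clique number ω(G) = 3 (lower bound: χ ≥ ω).
The clique on [7, 9, 12] has size 3, forcing χ ≥ 3, and the coloring below uses 3 colors, so χ(G) = 3.
A valid 3-coloring: color 1: [6, 7, 11]; color 2: [8, 9, 10]; color 3: [12].

χ(G) = 3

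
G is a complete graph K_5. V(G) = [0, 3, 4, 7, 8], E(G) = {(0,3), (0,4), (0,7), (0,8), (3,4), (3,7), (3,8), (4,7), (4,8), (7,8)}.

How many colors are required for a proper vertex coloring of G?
χ(G) = 5

Clique number ω(G) = 5 (lower bound: χ ≥ ω).
The clique on [0, 3, 4, 7, 8] has size 5, forcing χ ≥ 5, and the coloring below uses 5 colors, so χ(G) = 5.
A valid 5-coloring: color 1: [0]; color 2: [4]; color 3: [8]; color 4: [3]; color 5: [7].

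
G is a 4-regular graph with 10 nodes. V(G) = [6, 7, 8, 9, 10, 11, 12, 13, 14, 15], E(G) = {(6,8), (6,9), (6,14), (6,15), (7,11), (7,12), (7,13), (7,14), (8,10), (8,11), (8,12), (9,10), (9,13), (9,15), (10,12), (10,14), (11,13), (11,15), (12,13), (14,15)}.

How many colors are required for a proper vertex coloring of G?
χ(G) = 3

Clique number ω(G) = 3 (lower bound: χ ≥ ω).
The clique on [6, 9, 15] has size 3, forcing χ ≥ 3, and the coloring below uses 3 colors, so χ(G) = 3.
A valid 3-coloring: color 1: [9, 11, 12, 14]; color 2: [6, 7, 10]; color 3: [8, 13, 15].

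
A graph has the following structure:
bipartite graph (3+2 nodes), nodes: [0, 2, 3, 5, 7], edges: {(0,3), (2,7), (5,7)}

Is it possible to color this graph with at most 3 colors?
Yes, G is 3-colorable

A valid 3-coloring: color 1: [3, 7]; color 2: [0, 2, 5].
(χ(G) = 2 ≤ 3.)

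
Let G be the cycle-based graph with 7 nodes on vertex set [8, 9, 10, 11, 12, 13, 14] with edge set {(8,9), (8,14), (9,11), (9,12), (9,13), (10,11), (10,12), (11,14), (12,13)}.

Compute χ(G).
Clique number ω(G) = 3 (lower bound: χ ≥ ω).
The clique on [9, 12, 13] has size 3, forcing χ ≥ 3, and the coloring below uses 3 colors, so χ(G) = 3.
A valid 3-coloring: color 1: [9, 10, 14]; color 2: [8, 11, 12]; color 3: [13].

χ(G) = 3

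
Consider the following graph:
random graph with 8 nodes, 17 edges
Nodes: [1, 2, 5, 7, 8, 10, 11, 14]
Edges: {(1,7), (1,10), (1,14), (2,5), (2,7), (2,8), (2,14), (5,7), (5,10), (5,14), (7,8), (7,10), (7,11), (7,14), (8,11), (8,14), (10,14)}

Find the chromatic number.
χ(G) = 4

Clique number ω(G) = 4 (lower bound: χ ≥ ω).
The clique on [1, 7, 10, 14] has size 4, forcing χ ≥ 4, and the coloring below uses 4 colors, so χ(G) = 4.
A valid 4-coloring: color 1: [7]; color 2: [11, 14]; color 3: [2, 10]; color 4: [1, 5, 8].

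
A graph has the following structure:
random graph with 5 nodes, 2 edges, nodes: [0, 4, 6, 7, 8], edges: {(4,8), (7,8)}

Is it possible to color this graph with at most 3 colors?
A valid 3-coloring: color 1: [0, 6, 8]; color 2: [4, 7].
(χ(G) = 2 ≤ 3.)

Yes, G is 3-colorable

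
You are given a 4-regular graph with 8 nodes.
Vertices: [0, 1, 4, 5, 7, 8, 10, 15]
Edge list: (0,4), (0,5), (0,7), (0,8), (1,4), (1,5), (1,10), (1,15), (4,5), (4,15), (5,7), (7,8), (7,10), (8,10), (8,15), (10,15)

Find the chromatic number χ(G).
χ(G) = 4

Clique number ω(G) = 3 (lower bound: χ ≥ ω).
Suppose a proper 3-coloring c exists. The clique [0, 4, 5] takes 3 distinct colors; by symmetry let c(0) = 1, c(4) = 2, c(5) = 3.
- Vertex 1: neighbors [4, 5] already have colors [2, 3] ⇒ c(1) = 1.
- Vertex 7: neighbors [0, 5] already have colors [1, 3] ⇒ c(7) = 2.
- Vertex 8: neighbors [0, 7] already have colors [1, 2] ⇒ c(8) = 3.
- Vertex 10: neighbors [1, 7, 8] already have colors [1, 2, 3] — all 3 colors blocked. Contradiction.
The forced assignments end in a contradiction, so G has no proper 3-coloring (χ ≥ 4).
The coloring below uses 4 colors, so χ(G) = 4.
A valid 4-coloring: color 1: [0, 15]; color 2: [5, 10]; color 3: [1, 8]; color 4: [4, 7].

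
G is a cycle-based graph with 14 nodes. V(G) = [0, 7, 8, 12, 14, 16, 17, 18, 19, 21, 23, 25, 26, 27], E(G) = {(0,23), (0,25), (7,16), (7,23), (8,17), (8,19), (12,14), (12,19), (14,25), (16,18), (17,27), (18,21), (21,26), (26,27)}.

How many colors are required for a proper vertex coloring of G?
Clique number ω(G) = 2 (lower bound: χ ≥ ω).
The graph is bipartite (no odd cycle), so 2 colors suffice: χ(G) = 2.
A valid 2-coloring: color 1: [8, 12, 16, 21, 23, 25, 27]; color 2: [0, 7, 14, 17, 18, 19, 26].

χ(G) = 2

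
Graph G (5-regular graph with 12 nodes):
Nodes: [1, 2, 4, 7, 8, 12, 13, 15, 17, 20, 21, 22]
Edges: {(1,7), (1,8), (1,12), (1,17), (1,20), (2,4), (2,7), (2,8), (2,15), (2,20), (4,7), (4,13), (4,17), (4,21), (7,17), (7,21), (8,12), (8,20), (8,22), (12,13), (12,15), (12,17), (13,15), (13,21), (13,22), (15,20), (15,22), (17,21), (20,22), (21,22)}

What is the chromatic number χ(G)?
χ(G) = 4

Clique number ω(G) = 4 (lower bound: χ ≥ ω).
The clique on [4, 7, 17, 21] has size 4, forcing χ ≥ 4, and the coloring below uses 4 colors, so χ(G) = 4.
A valid 4-coloring: color 1: [1, 4, 15]; color 2: [7, 8, 13]; color 3: [2, 17, 22]; color 4: [12, 20, 21].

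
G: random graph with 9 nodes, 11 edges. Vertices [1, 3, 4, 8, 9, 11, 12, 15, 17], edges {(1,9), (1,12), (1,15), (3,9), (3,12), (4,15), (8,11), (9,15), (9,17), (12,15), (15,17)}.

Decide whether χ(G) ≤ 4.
Yes, G is 4-colorable

A valid 4-coloring: color 1: [3, 11, 15]; color 2: [4, 8, 9, 12]; color 3: [1, 17].
(χ(G) = 3 ≤ 4.)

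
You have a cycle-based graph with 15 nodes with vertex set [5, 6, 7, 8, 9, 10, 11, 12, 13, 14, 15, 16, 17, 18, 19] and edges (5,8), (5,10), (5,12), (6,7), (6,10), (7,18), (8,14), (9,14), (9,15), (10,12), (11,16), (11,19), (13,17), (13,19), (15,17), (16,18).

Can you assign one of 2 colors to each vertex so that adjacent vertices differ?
The clique on vertices [5, 10, 12] has size 3 > 2, so it alone needs 3 colors.

No, G is not 2-colorable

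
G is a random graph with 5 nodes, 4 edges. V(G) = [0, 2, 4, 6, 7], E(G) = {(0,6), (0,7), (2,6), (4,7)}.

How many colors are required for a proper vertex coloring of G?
χ(G) = 2

Clique number ω(G) = 2 (lower bound: χ ≥ ω).
The graph is bipartite (no odd cycle), so 2 colors suffice: χ(G) = 2.
A valid 2-coloring: color 1: [6, 7]; color 2: [0, 2, 4].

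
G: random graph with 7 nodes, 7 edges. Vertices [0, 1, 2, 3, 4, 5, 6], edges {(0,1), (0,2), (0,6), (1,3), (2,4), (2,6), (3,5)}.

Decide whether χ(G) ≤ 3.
Yes, G is 3-colorable

A valid 3-coloring: color 1: [0, 3, 4]; color 2: [1, 2, 5]; color 3: [6].
(χ(G) = 3 ≤ 3.)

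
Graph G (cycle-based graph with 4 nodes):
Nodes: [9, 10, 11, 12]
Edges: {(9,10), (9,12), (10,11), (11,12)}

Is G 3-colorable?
Yes, G is 3-colorable

A valid 3-coloring: color 1: [9, 11]; color 2: [10, 12].
(χ(G) = 2 ≤ 3.)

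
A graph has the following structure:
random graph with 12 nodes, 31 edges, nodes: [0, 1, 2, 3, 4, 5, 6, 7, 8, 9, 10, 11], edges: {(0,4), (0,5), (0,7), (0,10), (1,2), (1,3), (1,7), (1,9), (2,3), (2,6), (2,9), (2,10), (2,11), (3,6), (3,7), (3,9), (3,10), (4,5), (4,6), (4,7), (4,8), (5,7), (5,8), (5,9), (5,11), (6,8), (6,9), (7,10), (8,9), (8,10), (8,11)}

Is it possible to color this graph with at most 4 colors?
A valid 4-coloring: color 1: [2, 7, 8]; color 2: [3, 5]; color 3: [4, 9, 10, 11]; color 4: [0, 1, 6].
(χ(G) = 4 ≤ 4.)

Yes, G is 4-colorable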